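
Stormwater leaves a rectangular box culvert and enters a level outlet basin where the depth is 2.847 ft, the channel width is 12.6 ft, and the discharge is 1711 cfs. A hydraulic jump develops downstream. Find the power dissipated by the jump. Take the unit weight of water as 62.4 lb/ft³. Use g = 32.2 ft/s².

P = 3624 hp

q = Q/b = 1711/12.6 = 135.8 ft²/s; V₁ = q/y₁ = 47.70 ft/s. Fr₁ = V₁/√(g·y₁) = 4.982.
Sequent-depth ratio: y₂/y₁ = ½[√(1 + 8Fr₁²) − 1] = ½[√199.53 − 1] = 6.563.
y₂ = 6.563 × 2.847 = 18.68 ft.
Head loss: ΔE = (y₂ − y₁)³/(4y₁y₂) = (18.68 − 2.847)³/(4×2.847×18.68) = 3972/212.8 = 18.67 ft.
P = γ·Q·ΔE/550 = 62.4 × 1711 × 18.67 / 550 = 3624 hp.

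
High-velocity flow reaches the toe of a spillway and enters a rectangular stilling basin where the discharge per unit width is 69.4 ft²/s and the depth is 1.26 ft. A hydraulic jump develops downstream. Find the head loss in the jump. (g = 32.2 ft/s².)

V₁ = q/y₁ = 69.4/1.26 = 55.1 ft/s. Fr₁ = V₁/√(g·y₁) = 55.1/√(32.2×1.26) = 8.65.
Sequent-depth ratio: y₂/y₁ = ½[√(1 + 8Fr₁²) − 1] = ½[√599.2 − 1] = 11.7.
y₂ = 11.7 × 1.26 = 14.8 ft.
Head loss: ΔE = (y₂ − y₁)³/(4y₁y₂) = (14.8 − 1.26)³/(4×1.26×14.8) = 2478/74.5 = 33.2 ft.

ΔE = 33.2 ft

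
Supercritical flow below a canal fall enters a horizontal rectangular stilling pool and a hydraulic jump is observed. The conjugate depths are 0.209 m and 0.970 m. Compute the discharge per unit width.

For a rectangular channel the momentum equation gives q² = ½·g·y₁·y₂·(y₁ + y₂) = ½×9.81×0.209×0.970×1.18 = 1.17.
q = √1.17 = 1.08 m²/s.

q = 1.08 m²/s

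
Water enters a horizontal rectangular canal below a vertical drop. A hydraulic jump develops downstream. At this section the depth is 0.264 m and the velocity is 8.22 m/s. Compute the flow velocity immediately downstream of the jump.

V₂ = 1.22 m/s

Fr₁ = V₁/√(g·y₁) = 8.22/√(9.81×0.264) = 5.11.
Bélanger equation: y₂/y₁ = ½[√(1 + 8Fr₁²) − 1] = ½[√209.7 − 1] = 6.74.
y₂ = 6.74 × 0.264 = 1.78 m.
q = V₁·y₁ = 8.22 × 0.264 = 2.17 m²/s.
V₂ = q/y₂ = 2.17/1.78 = 1.22 m/s.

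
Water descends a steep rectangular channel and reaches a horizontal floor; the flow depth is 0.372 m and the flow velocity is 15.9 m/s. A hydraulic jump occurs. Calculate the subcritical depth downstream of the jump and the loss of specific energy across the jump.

Fr₁ = V₁/√(g·y₁) = 15.9/√(9.81×0.372) = 8.32.
By Bélanger, y₂/y₁ = ½[√(1 + 8Fr₁²) − 1] = ½[√555.2 − 1] = 11.3.
y₂ = 11.3 × 0.372 = 4.20 m.
Head loss: ΔE = (y₂ − y₁)³/(4y₁y₂) = (4.20 − 0.372)³/(4×0.372×4.20) = 55.9/6.24 = 8.96 m.

y₂ = 4.20 m; ΔE = 8.96 m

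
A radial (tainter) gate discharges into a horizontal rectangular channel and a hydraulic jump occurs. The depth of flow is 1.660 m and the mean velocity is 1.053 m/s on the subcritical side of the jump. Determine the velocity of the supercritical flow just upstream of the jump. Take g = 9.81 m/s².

Fr₂ = V₂/√(g·y₂) = 1.053/√(9.81×1.660) = 0.2609.
From the momentum equation (using Fr₂), y₁/y₂ = ½[√(1 + 8Fr₂²) − 1] = ½[√1.5447 − 1] = 0.1214.
y₁ = 0.1214 × 1.660 = 0.2016 m.
V₁ = q/y₁ = 1.748/0.2016 = 8.671 m/s.

V₁ = 8.671 m/s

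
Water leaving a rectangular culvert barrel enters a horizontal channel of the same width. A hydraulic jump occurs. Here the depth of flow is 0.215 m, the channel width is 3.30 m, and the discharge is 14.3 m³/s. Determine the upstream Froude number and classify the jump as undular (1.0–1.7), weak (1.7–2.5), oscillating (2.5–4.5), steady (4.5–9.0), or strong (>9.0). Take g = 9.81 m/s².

Fr₁ = 13.9; strong jump

q = Q/b = 14.3/3.30 = 4.33 m²/s; V₁ = q/y₁ = 20.2 m/s. Fr₁ = V₁/√(g·y₁) = 13.9.
Fr₁ = 13.9 lies in the strong range.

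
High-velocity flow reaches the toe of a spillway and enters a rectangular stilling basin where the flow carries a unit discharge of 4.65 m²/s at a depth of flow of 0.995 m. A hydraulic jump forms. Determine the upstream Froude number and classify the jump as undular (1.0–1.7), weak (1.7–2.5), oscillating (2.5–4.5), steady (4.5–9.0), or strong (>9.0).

V₁ = q/y₁ = 4.65/0.995 = 4.67 m/s. Fr₁ = V₁/√(g·y₁) = 4.67/√(9.81×0.995) = 1.50.
Fr₁ = 1.50 lies in the undular range.

Fr₁ = 1.50; undular jump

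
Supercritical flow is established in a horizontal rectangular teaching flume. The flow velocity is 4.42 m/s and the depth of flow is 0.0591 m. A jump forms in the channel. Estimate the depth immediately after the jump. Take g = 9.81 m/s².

y₂ = 0.457 m

Fr₁ = V₁/√(g·y₁) = 4.42/√(9.81×0.0591) = 5.80.
Bélanger equation: y₂/y₁ = ½[√(1 + 8Fr₁²) − 1] = ½[√270.6 − 1] = 7.72.
y₂ = 7.72 × 0.0591 = 0.457 m.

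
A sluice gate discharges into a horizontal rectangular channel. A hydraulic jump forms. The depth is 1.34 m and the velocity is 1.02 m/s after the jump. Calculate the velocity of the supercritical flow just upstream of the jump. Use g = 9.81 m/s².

V₁ = 7.34 m/s

Fr₂ = V₂/√(g·y₂) = 1.02/√(9.81×1.34) = 0.281.
Applying the sequent-depth relation in reverse, y₁/y₂ = ½[√(1 + 8Fr₂²) − 1] = ½[√1.633 − 1] = 0.139.
y₁ = 0.139 × 1.34 = 0.186 m.
V₁ = q/y₁ = 1.37/0.186 = 7.34 m/s.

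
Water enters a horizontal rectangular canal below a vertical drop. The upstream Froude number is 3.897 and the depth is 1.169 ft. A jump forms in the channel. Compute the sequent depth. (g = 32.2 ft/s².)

Fr₁ = 3.897 (given).
From the momentum equation for a rectangular channel, y₂/y₁ = ½[√(1 + 8Fr₁²) − 1] = ½[√122.49 − 1] = 5.034.
y₂ = 5.034 × 1.169 = 5.885 ft.

y₂ = 5.885 ft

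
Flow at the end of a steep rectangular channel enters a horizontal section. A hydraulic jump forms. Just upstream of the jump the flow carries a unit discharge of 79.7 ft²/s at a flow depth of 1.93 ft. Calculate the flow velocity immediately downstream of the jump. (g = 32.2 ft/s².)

V₂ = 5.96 ft/s

V₁ = q/y₁ = 79.7/1.93 = 41.3 ft/s. Fr₁ = V₁/√(g·y₁) = 41.3/√(32.2×1.93) = 5.24.
Conjugate-depth relation: y₂/y₁ = ½[√(1 + 8Fr₁²) − 1] = ½[√220.5 − 1] = 6.92.
y₂ = 6.92 × 1.93 = 13.4 ft.
V₂ = q/y₂ = 79.7/13.4 = 5.96 ft/s.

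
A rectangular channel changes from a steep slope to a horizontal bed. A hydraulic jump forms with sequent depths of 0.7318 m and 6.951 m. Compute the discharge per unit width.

For a rectangular channel the momentum equation gives q² = ½·g·y₁·y₂·(y₁ + y₂) = ½×9.81×0.7318×6.951×7.683 = 191.7.
q = √191.7 = 13.85 m²/s.

q = 13.85 m²/s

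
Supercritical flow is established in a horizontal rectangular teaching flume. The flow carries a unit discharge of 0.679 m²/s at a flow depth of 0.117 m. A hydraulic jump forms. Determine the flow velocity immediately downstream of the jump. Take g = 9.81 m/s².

V₁ = q/y₁ = 0.679/0.117 = 5.80 m/s. Fr₁ = V₁/√(g·y₁) = 5.80/√(9.81×0.117) = 5.42.
By Bélanger, y₂/y₁ = ½[√(1 + 8Fr₁²) − 1] = ½[√235.7 − 1] = 7.18.
y₂ = 7.18 × 0.117 = 0.840 m.
V₂ = q/y₂ = 0.679/0.840 = 0.809 m/s.

V₂ = 0.809 m/s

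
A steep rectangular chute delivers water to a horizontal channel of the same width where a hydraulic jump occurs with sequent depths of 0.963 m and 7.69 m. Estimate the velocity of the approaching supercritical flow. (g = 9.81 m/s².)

For a rectangular channel the momentum equation gives q² = ½·g·y₁·y₂·(y₁ + y₂) = ½×9.81×0.963×7.69×8.65 = 314.
q = √314 = 17.7 m²/s.
V₁ = q/y₁ = 17.7/0.963 = 18.4 m/s.

V₁ = 18.4 m/s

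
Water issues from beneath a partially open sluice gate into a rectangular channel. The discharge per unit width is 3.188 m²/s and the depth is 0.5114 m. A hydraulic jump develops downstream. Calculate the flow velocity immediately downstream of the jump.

V₁ = q/y₁ = 3.188/0.5114 = 6.234 m/s. Fr₁ = V₁/√(g·y₁) = 6.234/√(9.81×0.5114) = 2.783.
From the momentum equation for a rectangular channel, y₂/y₁ = ½[√(1 + 8Fr₁²) − 1] = ½[√62.969 − 1] = 3.468.
y₂ = 3.468 × 0.5114 = 1.773 m.
V₂ = q/y₂ = 3.188/1.773 = 1.798 m/s.

V₂ = 1.798 m/s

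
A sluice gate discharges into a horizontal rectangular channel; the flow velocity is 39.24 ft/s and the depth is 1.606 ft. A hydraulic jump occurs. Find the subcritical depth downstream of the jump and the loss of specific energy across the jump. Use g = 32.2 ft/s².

y₂ = 11.62 ft; ΔE = 13.44 ft

Fr₁ = V₁/√(g·y₁) = 39.24/√(32.2×1.606) = 5.457.
Bélanger equation: y₂/y₁ = ½[√(1 + 8Fr₁²) − 1] = ½[√239.20 − 1] = 7.233.
y₂ = 7.233 × 1.606 = 11.62 ft.
Head loss: ΔE = (y₂ − y₁)³/(4y₁y₂) = (11.62 − 1.606)³/(4×1.606×11.62) = 1003/74.62 = 13.44 ft.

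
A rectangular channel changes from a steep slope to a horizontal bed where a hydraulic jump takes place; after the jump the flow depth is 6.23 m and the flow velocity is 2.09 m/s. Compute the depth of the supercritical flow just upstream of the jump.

y₁ = 0.790 m

Fr₂ = V₂/√(g·y₂) = 2.09/√(9.81×6.23) = 0.267.
The Bélanger relation is symmetric: y₁/y₂ = ½[√(1 + 8Fr₂²) − 1] = ½[√1.572 − 1] = 0.127.
y₁ = 0.127 × 6.23 = 0.790 m.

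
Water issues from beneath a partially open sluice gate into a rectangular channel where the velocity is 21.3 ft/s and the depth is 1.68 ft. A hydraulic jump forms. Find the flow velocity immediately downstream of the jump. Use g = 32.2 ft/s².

V₂ = 5.87 ft/s

Fr₁ = V₁/√(g·y₁) = 21.3/√(32.2×1.68) = 2.90.
Bélanger equation: y₂/y₁ = ½[√(1 + 8Fr₁²) − 1] = ½[√68.09 − 1] = 3.63.
y₂ = 3.63 × 1.68 = 6.09 ft.
q = V₁·y₁ = 21.3 × 1.68 = 35.8 ft²/s.
V₂ = q/y₂ = 35.8/6.09 = 5.87 ft/s.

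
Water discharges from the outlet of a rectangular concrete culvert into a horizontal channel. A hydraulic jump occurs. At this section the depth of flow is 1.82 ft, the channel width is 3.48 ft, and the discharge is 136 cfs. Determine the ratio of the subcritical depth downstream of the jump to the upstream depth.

y₂/y₁ = 3.50

q = Q/b = 136/3.48 = 39.1 ft²/s; V₁ = q/y₁ = 21.5 ft/s. Fr₁ = V₁/√(g·y₁) = 2.80.
Bélanger equation: y₂/y₁ = ½[√(1 + 8Fr₁²) − 1] = ½[√63.94 − 1] = 3.50.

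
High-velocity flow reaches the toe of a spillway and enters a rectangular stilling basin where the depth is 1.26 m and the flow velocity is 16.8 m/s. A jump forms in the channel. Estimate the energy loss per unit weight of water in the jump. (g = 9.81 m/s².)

ΔE = 7.37 m

Fr₁ = V₁/√(g·y₁) = 16.8/√(9.81×1.26) = 4.78.
Conjugate-depth relation: y₂/y₁ = ½[√(1 + 8Fr₁²) − 1] = ½[√183.7 − 1] = 6.28.
y₂ = 6.28 × 1.26 = 7.91 m.
q = V₁·y₁ = 16.8 × 1.26 = 21.2 m²/s. V₂ = q/y₂ = 21.2/7.91 = 2.68 m/s. E₁ = y₁ + V₁²/2g = 15.6 m; E₂ = y₂ + V₂²/2g = 8.27 m. ΔE = E₁ − E₂ = 7.37 m.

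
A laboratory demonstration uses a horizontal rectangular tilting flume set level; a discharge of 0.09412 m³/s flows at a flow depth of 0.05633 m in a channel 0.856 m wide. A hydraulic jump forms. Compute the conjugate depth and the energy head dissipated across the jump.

y₂ = 0.1829 m; ΔE = 0.04920 m

q = Q/b = 0.09412/0.856 = 0.1100 m²/s; V₁ = q/y₁ = 1.952 m/s. Fr₁ = V₁/√(g·y₁) = 2.626.
Sequent-depth ratio: y₂/y₁ = ½[√(1 + 8Fr₁²) − 1] = ½[√56.159 − 1] = 3.247.
y₂ = 3.247 × 0.05633 = 0.1829 m.
Head loss: ΔE = (y₂ − y₁)³/(4y₁y₂) = (0.1829 − 0.05633)³/(4×0.05633×0.1829) = 0.002028/0.04121 = 0.04920 m.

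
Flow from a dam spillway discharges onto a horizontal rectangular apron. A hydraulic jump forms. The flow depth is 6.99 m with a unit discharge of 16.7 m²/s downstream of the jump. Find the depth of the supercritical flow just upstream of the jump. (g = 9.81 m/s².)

V₂ = q/y₂ = 16.7/6.99 = 2.39 m/s; Fr₂ = V₂/√(g·y₂) = 0.289.
Since the conjugate-depth ratio holds either way, y₁/y₂ = ½[√(1 + 8Fr₂²) − 1] = ½[√1.666 − 1] = 0.145.
y₁ = 0.145 × 6.99 = 1.02 m.

y₁ = 1.02 m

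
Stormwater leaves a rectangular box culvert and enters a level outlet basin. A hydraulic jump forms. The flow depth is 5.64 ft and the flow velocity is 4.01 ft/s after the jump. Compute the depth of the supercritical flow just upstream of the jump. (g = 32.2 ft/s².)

Fr₂ = V₂/√(g·y₂) = 4.01/√(32.2×5.64) = 0.298.
From the momentum equation (using Fr₂), y₁/y₂ = ½[√(1 + 8Fr₂²) − 1] = ½[√1.708 − 1] = 0.154.
y₁ = 0.154 × 5.64 = 0.866 ft.

y₁ = 0.866 ft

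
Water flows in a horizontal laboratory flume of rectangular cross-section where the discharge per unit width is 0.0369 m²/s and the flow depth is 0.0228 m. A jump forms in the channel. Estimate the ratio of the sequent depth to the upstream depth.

y₂/y₁ = 4.37

V₁ = q/y₁ = 0.0369/0.0228 = 1.62 m/s. Fr₁ = V₁/√(g·y₁) = 1.62/√(9.81×0.0228) = 3.42.
Sequent-depth ratio: y₂/y₁ = ½[√(1 + 8Fr₁²) − 1] = ½[√94.68 − 1] = 4.37.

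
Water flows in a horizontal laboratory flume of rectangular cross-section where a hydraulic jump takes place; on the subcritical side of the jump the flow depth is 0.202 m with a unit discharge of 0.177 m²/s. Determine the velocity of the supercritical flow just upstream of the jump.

V₂ = q/y₂ = 0.177/0.202 = 0.876 m/s; Fr₂ = V₂/√(g·y₂) = 0.622.
The Bélanger relation is symmetric: y₁/y₂ = ½[√(1 + 8Fr₂²) − 1] = ½[√4.100 − 1] = 0.512.
y₁ = 0.512 × 0.202 = 0.104 m.
V₁ = q/y₁ = 0.177/0.104 = 1.71 m/s.

V₁ = 1.71 m/s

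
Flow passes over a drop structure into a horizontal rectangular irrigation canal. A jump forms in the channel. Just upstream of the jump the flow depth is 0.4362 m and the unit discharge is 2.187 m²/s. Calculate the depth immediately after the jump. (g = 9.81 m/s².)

y₂ = 1.293 m

V₁ = q/y₁ = 2.187/0.4362 = 5.014 m/s. Fr₁ = V₁/√(g·y₁) = 5.014/√(9.81×0.4362) = 2.424.
From the momentum equation for a rectangular channel, y₂/y₁ = ½[√(1 + 8Fr₁²) − 1] = ½[√47.996 − 1] = 2.964.
y₂ = 2.964 × 0.4362 = 1.293 m.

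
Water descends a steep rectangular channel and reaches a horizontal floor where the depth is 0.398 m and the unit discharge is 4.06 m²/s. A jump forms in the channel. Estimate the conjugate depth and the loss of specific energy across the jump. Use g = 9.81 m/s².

y₂ = 2.71 m; ΔE = 2.87 m

V₁ = q/y₁ = 4.06/0.398 = 10.2 m/s. Fr₁ = V₁/√(g·y₁) = 10.2/√(9.81×0.398) = 5.16.
Bélanger equation: y₂/y₁ = ½[√(1 + 8Fr₁²) − 1] = ½[√214.2 − 1] = 6.82.
y₂ = 6.82 × 0.398 = 2.71 m.
V₂ = q/y₂ = 4.06/2.71 = 1.50 m/s. E₁ = y₁ + V₁²/2g = 5.70 m; E₂ = y₂ + V₂²/2g = 2.83 m. ΔE = E₁ − E₂ = 2.87 m.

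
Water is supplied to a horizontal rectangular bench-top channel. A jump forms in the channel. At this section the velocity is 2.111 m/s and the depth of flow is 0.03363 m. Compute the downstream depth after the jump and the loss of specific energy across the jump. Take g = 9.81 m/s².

Fr₁ = V₁/√(g·y₁) = 2.111/√(9.81×0.03363) = 3.675.
From the momentum equation for a rectangular channel, y₂/y₁ = ½[√(1 + 8Fr₁²) − 1] = ½[√109.06 − 1] = 4.722.
y₂ = 4.722 × 0.03363 = 0.1588 m.
q = V₁·y₁ = 2.111 × 0.03363 = 0.07099 m²/s. V₂ = q/y₂ = 0.07099/0.1588 = 0.4471 m/s. E₁ = y₁ + V₁²/2g = 0.2608 m; E₂ = y₂ + V₂²/2g = 0.1690 m. ΔE = E₁ − E₂ = 0.09179 m.

y₂ = 0.1588 m; ΔE = 0.09179 m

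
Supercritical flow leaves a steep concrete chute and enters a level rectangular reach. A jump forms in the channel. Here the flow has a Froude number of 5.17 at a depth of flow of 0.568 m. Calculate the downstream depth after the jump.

Fr₁ = 5.17 (given).
Sequent-depth ratio: y₂/y₁ = ½[√(1 + 8Fr₁²) − 1] = ½[√214.8 − 1] = 6.83.
y₂ = 6.83 × 0.568 = 3.88 m.

y₂ = 3.88 m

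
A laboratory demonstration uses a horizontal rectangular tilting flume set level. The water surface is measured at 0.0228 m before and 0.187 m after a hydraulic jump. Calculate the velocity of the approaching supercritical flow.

V₁ = 2.91 m/s

For a rectangular channel the momentum equation gives q² = ½·g·y₁·y₂·(y₁ + y₂) = ½×9.81×0.0228×0.187×0.210 = 0.00439.
q = √0.00439 = 0.0662 m²/s.
V₁ = q/y₁ = 0.0662/0.0228 = 2.91 m/s.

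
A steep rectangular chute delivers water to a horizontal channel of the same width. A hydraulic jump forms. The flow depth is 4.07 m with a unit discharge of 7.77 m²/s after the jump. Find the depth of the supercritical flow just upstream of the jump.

y₁ = 0.642 m

V₂ = q/y₂ = 7.77/4.07 = 1.91 m/s; Fr₂ = V₂/√(g·y₂) = 0.302.
Since the conjugate-depth ratio holds either way, y₁/y₂ = ½[√(1 + 8Fr₂²) − 1] = ½[√1.730 − 1] = 0.158.
y₁ = 0.158 × 4.07 = 0.642 m.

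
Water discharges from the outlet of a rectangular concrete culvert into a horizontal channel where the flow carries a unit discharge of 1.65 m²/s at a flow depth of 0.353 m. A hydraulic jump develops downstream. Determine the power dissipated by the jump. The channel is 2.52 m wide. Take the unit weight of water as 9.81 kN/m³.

V₁ = q/y₁ = 1.65/0.353 = 4.67 m/s. Fr₁ = V₁/√(g·y₁) = 4.67/√(9.81×0.353) = 2.51.
From the momentum equation for a rectangular channel, y₂/y₁ = ½[√(1 + 8Fr₁²) − 1] = ½[√51.47 − 1] = 3.09.
y₂ = 3.09 × 0.353 = 1.09 m.
Head loss: ΔE = (y₂ − y₁)³/(4y₁y₂) = (1.09 − 0.353)³/(4×0.353×1.09) = 0.400/1.54 = 0.260 m.
Q = q·b = 1.65 × 2.52 = 4.16 m³/s. P = γ·Q·ΔE = 9.81 × 4.16 × 0.260 = 10.6 kW.

P = 10.6 kW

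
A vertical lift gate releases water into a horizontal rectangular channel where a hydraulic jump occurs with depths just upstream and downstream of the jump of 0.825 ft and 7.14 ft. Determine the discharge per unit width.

q = 27.5 ft²/s

For a rectangular channel the momentum equation gives q² = ½·g·y₁·y₂·(y₁ + y₂) = ½×32.2×0.825×7.14×7.96 = 755.
q = √755 = 27.5 ft²/s.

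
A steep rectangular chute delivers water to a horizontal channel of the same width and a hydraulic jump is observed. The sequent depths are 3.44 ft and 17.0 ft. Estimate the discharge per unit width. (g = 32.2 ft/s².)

q = 139 ft²/s

For a rectangular channel the momentum equation gives q² = ½·g·y₁·y₂·(y₁ + y₂) = ½×32.2×3.44×17.0×20.4 = 19245.
q = √19245 = 139 ft²/s.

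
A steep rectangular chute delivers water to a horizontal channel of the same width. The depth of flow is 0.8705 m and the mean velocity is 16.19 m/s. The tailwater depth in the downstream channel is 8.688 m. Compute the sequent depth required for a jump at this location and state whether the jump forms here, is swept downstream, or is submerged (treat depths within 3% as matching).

Fr₁ = V₁/√(g·y₁) = 16.19/√(9.81×0.8705) = 5.540.
From the momentum equation for a rectangular channel, y₂/y₁ = ½[√(1 + 8Fr₁²) − 1] = ½[√246.55 − 1] = 7.351.
y₂ = 7.351 × 0.8705 = 6.399 m.
Tailwater y_tw = 8.688 m: y_tw > y₂, so the jump is submerged.

y₂ = 6.399 m; the jump is submerged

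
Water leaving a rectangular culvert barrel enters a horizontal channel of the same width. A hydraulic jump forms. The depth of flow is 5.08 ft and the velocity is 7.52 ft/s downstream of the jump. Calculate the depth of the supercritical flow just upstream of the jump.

Fr₂ = V₂/√(g·y₂) = 7.52/√(32.2×5.08) = 0.588.
Since the conjugate-depth ratio holds either way, y₁/y₂ = ½[√(1 + 8Fr₂²) − 1] = ½[√3.766 − 1] = 0.470.
y₁ = 0.470 × 5.08 = 2.39 ft.

y₁ = 2.39 ft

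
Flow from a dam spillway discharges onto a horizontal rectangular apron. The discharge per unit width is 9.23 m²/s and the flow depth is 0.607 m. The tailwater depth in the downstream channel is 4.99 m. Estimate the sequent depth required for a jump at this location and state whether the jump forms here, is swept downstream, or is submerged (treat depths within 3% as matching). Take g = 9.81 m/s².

V₁ = q/y₁ = 9.23/0.607 = 15.2 m/s. Fr₁ = V₁/√(g·y₁) = 15.2/√(9.81×0.607) = 6.23.
Conjugate-depth relation: y₂/y₁ = ½[√(1 + 8Fr₁²) − 1] = ½[√311.6 − 1] = 8.33.
y₂ = 8.33 × 0.607 = 5.05 m.
Tailwater y_tw = 4.99 m: y_tw ≈ y₂, so the jump forms here.

y₂ = 5.05 m; the jump forms here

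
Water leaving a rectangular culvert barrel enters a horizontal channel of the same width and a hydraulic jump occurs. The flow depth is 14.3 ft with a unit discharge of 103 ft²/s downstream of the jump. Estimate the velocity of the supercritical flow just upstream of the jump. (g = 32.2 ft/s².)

V₂ = q/y₂ = 103/14.3 = 7.20 ft/s; Fr₂ = V₂/√(g·y₂) = 0.336.
Applying the sequent-depth relation in reverse, y₁/y₂ = ½[√(1 + 8Fr₂²) − 1] = ½[√1.901 − 1] = 0.189.
y₁ = 0.189 × 14.3 = 2.71 ft.
V₁ = q/y₁ = 103/2.71 = 38.0 ft/s.

V₁ = 38.0 ft/s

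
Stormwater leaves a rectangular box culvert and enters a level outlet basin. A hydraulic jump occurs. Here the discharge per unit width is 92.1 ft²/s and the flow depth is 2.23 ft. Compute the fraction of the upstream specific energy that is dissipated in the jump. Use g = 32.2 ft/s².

V₁ = q/y₁ = 92.1/2.23 = 41.3 ft/s. Fr₁ = V₁/√(g·y₁) = 41.3/√(32.2×2.23) = 4.87.
By Bélanger, y₂/y₁ = ½[√(1 + 8Fr₁²) − 1] = ½[√191.0 − 1] = 6.41.
y₂ = 6.41 × 2.23 = 14.3 ft.
E₁ = y₁ + V₁²/2g = 28.7 ft. ΔE = (y₂ − y₁)³/(4y₁y₂) = 13.8 ft. ΔE/E₁ = 13.8/28.7 = 0.480.

ΔE/E₁ = 0.480 (48.0%)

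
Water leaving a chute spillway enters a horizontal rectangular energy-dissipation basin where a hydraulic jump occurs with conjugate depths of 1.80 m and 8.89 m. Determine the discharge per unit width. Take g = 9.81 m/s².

For a rectangular channel the momentum equation gives q² = ½·g·y₁·y₂·(y₁ + y₂) = ½×9.81×1.80×8.89×10.7 = 839.
q = √839 = 29.0 m²/s.

q = 29.0 m²/s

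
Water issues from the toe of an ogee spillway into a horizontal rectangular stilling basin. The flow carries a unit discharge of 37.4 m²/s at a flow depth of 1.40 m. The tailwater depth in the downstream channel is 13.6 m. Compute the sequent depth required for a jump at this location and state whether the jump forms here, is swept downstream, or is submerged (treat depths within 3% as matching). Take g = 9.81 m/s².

y₂ = 13.6 m; the jump forms here

V₁ = q/y₁ = 37.4/1.40 = 26.7 m/s. Fr₁ = V₁/√(g·y₁) = 26.7/√(9.81×1.40) = 7.21.
From the momentum equation for a rectangular channel, y₂/y₁ = ½[√(1 + 8Fr₁²) − 1] = ½[√416.7 − 1] = 9.71.
y₂ = 9.71 × 1.40 = 13.6 m.
Tailwater y_tw = 13.6 m: y_tw ≈ y₂, so the jump forms here.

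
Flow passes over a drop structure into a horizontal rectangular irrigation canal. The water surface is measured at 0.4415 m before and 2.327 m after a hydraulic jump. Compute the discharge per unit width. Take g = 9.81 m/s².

For a rectangular channel the momentum equation gives q² = ½·g·y₁·y₂·(y₁ + y₂) = ½×9.81×0.4415×2.327×2.768 = 13.95.
q = √13.95 = 3.735 m²/s.

q = 3.735 m²/s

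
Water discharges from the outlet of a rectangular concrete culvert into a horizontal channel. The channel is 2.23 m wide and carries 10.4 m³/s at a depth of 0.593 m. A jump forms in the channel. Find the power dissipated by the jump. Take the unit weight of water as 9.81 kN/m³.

P = 113 kW

q = Q/b = 10.4/2.23 = 4.66 m²/s; V₁ = q/y₁ = 7.86 m/s. Fr₁ = V₁/√(g·y₁) = 3.26.
Sequent-depth ratio: y₂/y₁ = ½[√(1 + 8Fr₁²) − 1] = ½[√86.06 − 1] = 4.14.
y₂ = 4.14 × 0.593 = 2.45 m.
V₂ = q/y₂ = 4.66/2.45 = 1.90 m/s. E₁ = y₁ + V₁²/2g = 3.75 m; E₂ = y₂ + V₂²/2g = 2.64 m. ΔE = E₁ − E₂ = 1.11 m.
P = γ·Q·ΔE = 9.81 × 10.4 × 1.11 = 113 kW.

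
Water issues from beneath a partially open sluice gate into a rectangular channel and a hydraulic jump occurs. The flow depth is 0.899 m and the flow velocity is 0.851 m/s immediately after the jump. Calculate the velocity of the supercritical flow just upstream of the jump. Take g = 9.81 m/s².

Fr₂ = V₂/√(g·y₂) = 0.851/√(9.81×0.899) = 0.287.
Applying the sequent-depth relation in reverse, y₁/y₂ = ½[√(1 + 8Fr₂²) − 1] = ½[√1.657 − 1] = 0.144.
y₁ = 0.144 × 0.899 = 0.129 m.
V₁ = q/y₁ = 0.765/0.129 = 5.93 m/s.

V₁ = 5.93 m/s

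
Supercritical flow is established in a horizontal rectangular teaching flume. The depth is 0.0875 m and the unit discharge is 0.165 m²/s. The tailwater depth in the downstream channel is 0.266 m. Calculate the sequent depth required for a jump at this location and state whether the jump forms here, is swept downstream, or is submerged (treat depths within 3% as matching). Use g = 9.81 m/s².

V₁ = q/y₁ = 0.165/0.0875 = 1.89 m/s. Fr₁ = V₁/√(g·y₁) = 1.89/√(9.81×0.0875) = 2.04.
By Bélanger, y₂/y₁ = ½[√(1 + 8Fr₁²) − 1] = ½[√34.14 − 1] = 2.42.
y₂ = 2.42 × 0.0875 = 0.212 m.
Tailwater y_tw = 0.266 m: y_tw > y₂, so the jump is submerged.

y₂ = 0.212 m; the jump is submerged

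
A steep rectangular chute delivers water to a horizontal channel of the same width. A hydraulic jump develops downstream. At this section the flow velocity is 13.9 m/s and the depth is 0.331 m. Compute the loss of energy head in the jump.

Fr₁ = V₁/√(g·y₁) = 13.9/√(9.81×0.331) = 7.71.
Bélanger equation: y₂/y₁ = ½[√(1 + 8Fr₁²) − 1] = ½[√477.0 − 1] = 10.4.
y₂ = 10.4 × 0.331 = 3.45 m.
q = V₁·y₁ = 13.9 × 0.331 = 4.60 m²/s. V₂ = q/y₂ = 4.60/3.45 = 1.33 m/s. E₁ = y₁ + V₁²/2g = 10.2 m; E₂ = y₂ + V₂²/2g = 3.54 m. ΔE = E₁ − E₂ = 6.64 m.

ΔE = 6.64 m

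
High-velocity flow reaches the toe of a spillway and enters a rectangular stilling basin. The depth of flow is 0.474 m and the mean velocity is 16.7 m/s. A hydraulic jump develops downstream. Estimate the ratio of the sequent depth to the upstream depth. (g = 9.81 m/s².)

Fr₁ = V₁/√(g·y₁) = 16.7/√(9.81×0.474) = 7.74.
Conjugate-depth relation: y₂/y₁ = ½[√(1 + 8Fr₁²) − 1] = ½[√480.8 − 1] = 10.5.

y₂/y₁ = 10.5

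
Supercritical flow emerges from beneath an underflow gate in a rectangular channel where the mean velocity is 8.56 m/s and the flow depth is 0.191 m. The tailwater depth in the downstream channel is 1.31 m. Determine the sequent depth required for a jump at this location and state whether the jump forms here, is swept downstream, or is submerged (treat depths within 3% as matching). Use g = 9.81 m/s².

Fr₁ = V₁/√(g·y₁) = 8.56/√(9.81×0.191) = 6.25.
By Bélanger, y₂/y₁ = ½[√(1 + 8Fr₁²) − 1] = ½[√313.8 − 1] = 8.36.
y₂ = 8.36 × 0.191 = 1.60 m.
Tailwater y_tw = 1.31 m: y_tw < y₂, so the jump is swept downstream.

y₂ = 1.60 m; the jump is swept downstream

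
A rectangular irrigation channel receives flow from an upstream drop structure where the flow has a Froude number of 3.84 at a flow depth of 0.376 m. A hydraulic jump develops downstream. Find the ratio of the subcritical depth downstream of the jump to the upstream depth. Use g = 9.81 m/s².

y₂/y₁ = 4.95

Fr₁ = 3.84 (given).
Sequent-depth ratio: y₂/y₁ = ½[√(1 + 8Fr₁²) − 1] = ½[√119.0 − 1] = 4.95.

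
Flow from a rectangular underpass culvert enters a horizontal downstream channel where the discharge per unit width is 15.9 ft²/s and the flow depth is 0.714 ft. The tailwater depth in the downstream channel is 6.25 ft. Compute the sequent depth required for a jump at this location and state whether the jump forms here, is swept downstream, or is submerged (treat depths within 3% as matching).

V₁ = q/y₁ = 15.9/0.714 = 22.3 ft/s. Fr₁ = V₁/√(g·y₁) = 22.3/√(32.2×0.714) = 4.64.
From the momentum equation for a rectangular channel, y₂/y₁ = ½[√(1 + 8Fr₁²) − 1] = ½[√173.6 − 1] = 6.09.
y₂ = 6.09 × 0.714 = 4.35 ft.
Tailwater y_tw = 6.25 ft: y_tw > y₂, so the jump is submerged.

y₂ = 4.35 ft; the jump is submerged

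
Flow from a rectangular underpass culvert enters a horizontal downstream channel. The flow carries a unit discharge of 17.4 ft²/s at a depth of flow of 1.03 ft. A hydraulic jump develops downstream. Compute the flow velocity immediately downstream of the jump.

V₂ = 4.59 ft/s

V₁ = q/y₁ = 17.4/1.03 = 16.9 ft/s. Fr₁ = V₁/√(g·y₁) = 16.9/√(32.2×1.03) = 2.93.
By Bélanger, y₂/y₁ = ½[√(1 + 8Fr₁²) − 1] = ½[√69.84 − 1] = 3.68.
y₂ = 3.68 × 1.03 = 3.79 ft.
V₂ = q/y₂ = 17.4/3.79 = 4.59 ft/s.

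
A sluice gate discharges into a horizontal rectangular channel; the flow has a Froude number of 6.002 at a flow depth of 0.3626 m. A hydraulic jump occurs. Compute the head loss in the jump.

ΔE = 3.890 m

Fr₁ = 6.002 (given).
From the momentum equation for a rectangular channel, y₂/y₁ = ½[√(1 + 8Fr₁²) − 1] = ½[√289.19 − 1] = 8.003.
y₂ = 8.003 × 0.3626 = 2.902 m.
V₁ = Fr₁·√(g·y₁) = 6.002×√(9.81×0.3626) = 11.32 m/s; q = V₁·y₁ = 4.105 m²/s. V₂ = q/y₂ = 4.105/2.902 = 1.414 m/s. E₁ = y₁ + V₁²/2g = 6.894 m; E₂ = y₂ + V₂²/2g = 3.004 m. ΔE = E₁ − E₂ = 3.890 m.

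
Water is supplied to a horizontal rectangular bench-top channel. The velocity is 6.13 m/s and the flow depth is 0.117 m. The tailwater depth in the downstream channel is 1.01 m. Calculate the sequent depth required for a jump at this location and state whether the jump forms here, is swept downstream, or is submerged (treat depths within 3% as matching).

Fr₁ = V₁/√(g·y₁) = 6.13/√(9.81×0.117) = 5.72.
Sequent-depth ratio: y₂/y₁ = ½[√(1 + 8Fr₁²) − 1] = ½[√262.9 − 1] = 7.61.
y₂ = 7.61 × 0.117 = 0.890 m.
Tailwater y_tw = 1.01 m: y_tw > y₂, so the jump is submerged.

y₂ = 0.890 m; the jump is submerged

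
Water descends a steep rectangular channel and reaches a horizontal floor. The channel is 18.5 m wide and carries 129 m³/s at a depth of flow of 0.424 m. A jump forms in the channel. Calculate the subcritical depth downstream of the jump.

y₂ = 4.63 m

q = Q/b = 129/18.5 = 6.97 m²/s; V₁ = q/y₁ = 16.4 m/s. Fr₁ = V₁/√(g·y₁) = 8.06.
Sequent-depth ratio: y₂/y₁ = ½[√(1 + 8Fr₁²) − 1] = ½[√521.2 − 1] = 10.9.
y₂ = 10.9 × 0.424 = 4.63 m.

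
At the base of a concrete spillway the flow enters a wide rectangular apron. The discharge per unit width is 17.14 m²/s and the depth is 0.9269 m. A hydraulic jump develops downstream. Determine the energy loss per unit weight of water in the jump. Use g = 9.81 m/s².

ΔE = 10.51 m

V₁ = q/y₁ = 17.14/0.9269 = 18.49 m/s. Fr₁ = V₁/√(g·y₁) = 18.49/√(9.81×0.9269) = 6.132.
Sequent-depth ratio: y₂/y₁ = ½[√(1 + 8Fr₁²) − 1] = ½[√301.85 − 1] = 8.187.
y₂ = 8.187 × 0.9269 = 7.588 m.
Head loss: ΔE = (y₂ − y₁)³/(4y₁y₂) = (7.588 − 0.9269)³/(4×0.9269×7.588) = 295.6/28.13 = 10.51 m.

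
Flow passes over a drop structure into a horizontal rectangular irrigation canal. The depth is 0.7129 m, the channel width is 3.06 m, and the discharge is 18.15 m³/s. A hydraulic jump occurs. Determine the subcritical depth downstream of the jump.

y₂ = 2.835 m

q = Q/b = 18.15/3.06 = 5.931 m²/s; V₁ = q/y₁ = 8.320 m/s. Fr₁ = V₁/√(g·y₁) = 3.146.
Conjugate-depth relation: y₂/y₁ = ½[√(1 + 8Fr₁²) − 1] = ½[√80.185 − 1] = 3.977.
y₂ = 3.977 × 0.7129 = 2.835 m.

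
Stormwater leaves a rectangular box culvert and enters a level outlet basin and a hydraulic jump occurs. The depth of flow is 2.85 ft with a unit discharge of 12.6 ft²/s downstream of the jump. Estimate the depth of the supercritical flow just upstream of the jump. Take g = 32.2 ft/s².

y₁ = 0.918 ft

V₂ = q/y₂ = 12.6/2.85 = 4.42 ft/s; Fr₂ = V₂/√(g·y₂) = 0.462.
From the momentum equation (using Fr₂), y₁/y₂ = ½[√(1 + 8Fr₂²) − 1] = ½[√2.704 − 1] = 0.322.
y₁ = 0.322 × 2.85 = 0.918 ft.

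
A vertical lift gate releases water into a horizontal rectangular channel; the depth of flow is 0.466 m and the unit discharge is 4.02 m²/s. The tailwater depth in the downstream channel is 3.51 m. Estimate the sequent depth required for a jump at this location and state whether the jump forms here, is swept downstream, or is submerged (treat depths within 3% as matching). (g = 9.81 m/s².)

V₁ = q/y₁ = 4.02/0.466 = 8.63 m/s. Fr₁ = V₁/√(g·y₁) = 8.63/√(9.81×0.466) = 4.03.
Bélanger equation: y₂/y₁ = ½[√(1 + 8Fr₁²) − 1] = ½[√131.2 − 1] = 5.23.
y₂ = 5.23 × 0.466 = 2.44 m.
Tailwater y_tw = 3.51 m: y_tw > y₂, so the jump is submerged.

y₂ = 2.44 m; the jump is submerged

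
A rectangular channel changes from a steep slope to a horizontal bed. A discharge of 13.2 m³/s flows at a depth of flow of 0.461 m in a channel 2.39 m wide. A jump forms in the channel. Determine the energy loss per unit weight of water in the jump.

ΔE = 4.20 m

q = Q/b = 13.2/2.39 = 5.52 m²/s; V₁ = q/y₁ = 12.0 m/s. Fr₁ = V₁/√(g·y₁) = 5.63.
Conjugate-depth relation: y₂/y₁ = ½[√(1 + 8Fr₁²) − 1] = ½[√254.9 − 1] = 7.48.
y₂ = 7.48 × 0.461 = 3.45 m.
V₂ = q/y₂ = 5.52/3.45 = 1.60 m/s. E₁ = y₁ + V₁²/2g = 7.78 m; E₂ = y₂ + V₂²/2g = 3.58 m. ΔE = E₁ − E₂ = 4.20 m.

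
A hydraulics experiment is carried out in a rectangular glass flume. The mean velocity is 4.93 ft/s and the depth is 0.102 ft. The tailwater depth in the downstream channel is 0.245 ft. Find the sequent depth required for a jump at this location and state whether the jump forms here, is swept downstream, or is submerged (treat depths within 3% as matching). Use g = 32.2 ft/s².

y₂ = 0.345 ft; the jump is swept downstream

Fr₁ = V₁/√(g·y₁) = 4.93/√(32.2×0.102) = 2.72.
Bélanger equation: y₂/y₁ = ½[√(1 + 8Fr₁²) − 1] = ½[√60.20 − 1] = 3.38.
y₂ = 3.38 × 0.102 = 0.345 ft.
Tailwater y_tw = 0.245 ft: y_tw < y₂, so the jump is swept downstream.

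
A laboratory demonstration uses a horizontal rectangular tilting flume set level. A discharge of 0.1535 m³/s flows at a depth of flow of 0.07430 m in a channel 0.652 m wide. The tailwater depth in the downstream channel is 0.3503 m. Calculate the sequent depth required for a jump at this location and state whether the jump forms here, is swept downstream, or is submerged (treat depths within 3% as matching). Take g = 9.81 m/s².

q = Q/b = 0.1535/0.652 = 0.2354 m²/s; V₁ = q/y₁ = 3.169 m/s. Fr₁ = V₁/√(g·y₁) = 3.711.
Bélanger equation: y₂/y₁ = ½[√(1 + 8Fr₁²) − 1] = ½[√111.20 − 1] = 4.773.
y₂ = 4.773 × 0.07430 = 0.3546 m.
Tailwater y_tw = 0.3503 m: y_tw ≈ y₂, so the jump forms here.

y₂ = 0.3546 m; the jump forms here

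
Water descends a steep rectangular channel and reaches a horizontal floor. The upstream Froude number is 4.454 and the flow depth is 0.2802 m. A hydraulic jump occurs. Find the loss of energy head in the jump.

Fr₁ = 4.454 (given).
From the momentum equation for a rectangular channel, y₂/y₁ = ½[√(1 + 8Fr₁²) − 1] = ½[√159.70 − 1] = 5.819.
y₂ = 5.819 × 0.2802 = 1.630 m.
Head loss: ΔE = (y₂ − y₁)³/(4y₁y₂) = (1.630 − 0.2802)³/(4×0.2802×1.630) = 2.461/1.827 = 1.347 m.

ΔE = 1.347 m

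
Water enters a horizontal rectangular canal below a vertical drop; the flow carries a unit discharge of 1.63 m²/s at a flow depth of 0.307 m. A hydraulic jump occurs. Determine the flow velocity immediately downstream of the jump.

V₂ = 1.38 m/s

V₁ = q/y₁ = 1.63/0.307 = 5.31 m/s. Fr₁ = V₁/√(g·y₁) = 5.31/√(9.81×0.307) = 3.06.
By Bélanger, y₂/y₁ = ½[√(1 + 8Fr₁²) − 1] = ½[√75.88 − 1] = 3.86.
y₂ = 3.86 × 0.307 = 1.18 m.
V₂ = q/y₂ = 1.63/1.18 = 1.38 m/s.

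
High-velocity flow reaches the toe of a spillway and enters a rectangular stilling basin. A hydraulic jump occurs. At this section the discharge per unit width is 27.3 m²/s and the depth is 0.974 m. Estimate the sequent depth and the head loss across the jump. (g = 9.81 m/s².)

y₂ = 12.0 m; ΔE = 28.7 m

V₁ = q/y₁ = 27.3/0.974 = 28.0 m/s. Fr₁ = V₁/√(g·y₁) = 28.0/√(9.81×0.974) = 9.07.
Bélanger equation: y₂/y₁ = ½[√(1 + 8Fr₁²) − 1] = ½[√658.8 − 1] = 12.3.
y₂ = 12.3 × 0.974 = 12.0 m.
Head loss: ΔE = (y₂ − y₁)³/(4y₁y₂) = (12.0 − 0.974)³/(4×0.974×12.0) = 1345/46.8 = 28.7 m.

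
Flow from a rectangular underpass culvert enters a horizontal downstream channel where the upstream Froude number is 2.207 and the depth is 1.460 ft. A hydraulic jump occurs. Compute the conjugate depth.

y₂ = 3.885 ft

Fr₁ = 2.207 (given).
Conjugate-depth relation: y₂/y₁ = ½[√(1 + 8Fr₁²) − 1] = ½[√39.967 − 1] = 2.661.
y₂ = 2.661 × 1.460 = 3.885 ft.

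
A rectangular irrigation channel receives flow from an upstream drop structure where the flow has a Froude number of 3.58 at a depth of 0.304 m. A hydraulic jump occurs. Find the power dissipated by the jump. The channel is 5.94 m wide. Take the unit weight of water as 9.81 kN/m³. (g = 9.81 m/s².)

P = 83.8 kW

Fr₁ = 3.58 (given).
Sequent-depth ratio: y₂/y₁ = ½[√(1 + 8Fr₁²) − 1] = ½[√103.5 − 1] = 4.59.
y₂ = 4.59 × 0.304 = 1.39 m.
V₁ = Fr₁·√(g·y₁) = 3.58×√(9.81×0.304) = 6.18 m/s; q = V₁·y₁ = 1.88 m²/s. V₂ = q/y₂ = 1.88/1.39 = 1.35 m/s. E₁ = y₁ + V₁²/2g = 2.25 m; E₂ = y₂ + V₂²/2g = 1.49 m. ΔE = E₁ − E₂ = 0.765 m.
Q = q·b = 1.88 × 5.94 = 11.2 m³/s. P = γ·Q·ΔE = 9.81 × 11.2 × 0.765 = 83.8 kW.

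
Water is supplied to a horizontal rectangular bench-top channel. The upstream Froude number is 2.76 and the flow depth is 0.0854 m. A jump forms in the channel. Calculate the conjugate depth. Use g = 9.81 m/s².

Fr₁ = 2.76 (given).
By Bélanger, y₂/y₁ = ½[√(1 + 8Fr₁²) − 1] = ½[√61.94 − 1] = 3.44.
y₂ = 3.44 × 0.0854 = 0.293 m.

y₂ = 0.293 m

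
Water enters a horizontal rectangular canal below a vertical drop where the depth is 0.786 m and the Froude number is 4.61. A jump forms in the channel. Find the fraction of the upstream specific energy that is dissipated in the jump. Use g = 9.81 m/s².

ΔE/E₁ = 0.456 (45.6%)

Fr₁ = 4.61 (given).
From the momentum equation for a rectangular channel, y₂/y₁ = ½[√(1 + 8Fr₁²) − 1] = ½[√171.0 − 1] = 6.04.
y₂ = 6.04 × 0.786 = 4.75 m.
E₁ = y₁(1 + Fr₁²/2) = 0.786×(1 + 4.61²/2) = 9.14 m. ΔE = (y₂ − y₁)³/(4y₁y₂) = 4.16 m. ΔE/E₁ = 4.16/9.14 = 0.456.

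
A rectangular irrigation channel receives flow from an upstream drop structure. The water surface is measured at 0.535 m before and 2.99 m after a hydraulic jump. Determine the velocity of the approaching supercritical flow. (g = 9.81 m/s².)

For a rectangular channel the momentum equation gives q² = ½·g·y₁·y₂·(y₁ + y₂) = ½×9.81×0.535×2.99×3.53 = 27.7.
q = √27.7 = 5.26 m²/s.
V₁ = q/y₁ = 5.26/0.535 = 9.83 m/s.

V₁ = 9.83 m/s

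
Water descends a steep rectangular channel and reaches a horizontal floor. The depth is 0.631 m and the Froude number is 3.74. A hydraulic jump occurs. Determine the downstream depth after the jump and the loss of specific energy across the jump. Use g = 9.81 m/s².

y₂ = 3.04 m; ΔE = 1.82 m

Fr₁ = 3.74 (given).
Conjugate-depth relation: y₂/y₁ = ½[√(1 + 8Fr₁²) − 1] = ½[√112.9 − 1] = 4.81.
y₂ = 4.81 × 0.631 = 3.04 m.
V₁ = Fr₁·√(g·y₁) = 3.74×√(9.81×0.631) = 9.31 m/s; q = V₁·y₁ = 5.87 m²/s. V₂ = q/y₂ = 5.87/3.04 = 1.93 m/s. E₁ = y₁ + V₁²/2g = 5.04 m; E₂ = y₂ + V₂²/2g = 3.23 m. ΔE = E₁ − E₂ = 1.82 m.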